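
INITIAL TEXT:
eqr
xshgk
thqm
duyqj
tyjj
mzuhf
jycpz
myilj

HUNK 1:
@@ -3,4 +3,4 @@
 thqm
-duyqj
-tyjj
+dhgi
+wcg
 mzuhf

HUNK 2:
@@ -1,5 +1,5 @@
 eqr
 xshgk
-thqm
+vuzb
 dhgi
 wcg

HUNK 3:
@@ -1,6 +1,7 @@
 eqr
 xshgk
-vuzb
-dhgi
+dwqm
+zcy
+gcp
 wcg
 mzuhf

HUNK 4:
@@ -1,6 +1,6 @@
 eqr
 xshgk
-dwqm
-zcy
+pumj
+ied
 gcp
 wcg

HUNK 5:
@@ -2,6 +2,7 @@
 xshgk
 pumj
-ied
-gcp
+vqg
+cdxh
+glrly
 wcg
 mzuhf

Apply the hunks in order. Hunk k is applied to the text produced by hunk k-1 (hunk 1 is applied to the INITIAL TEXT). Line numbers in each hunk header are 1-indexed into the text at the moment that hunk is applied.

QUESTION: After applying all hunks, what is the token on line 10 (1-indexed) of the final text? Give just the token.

Answer: myilj

Derivation:
Hunk 1: at line 3 remove [duyqj,tyjj] add [dhgi,wcg] -> 8 lines: eqr xshgk thqm dhgi wcg mzuhf jycpz myilj
Hunk 2: at line 1 remove [thqm] add [vuzb] -> 8 lines: eqr xshgk vuzb dhgi wcg mzuhf jycpz myilj
Hunk 3: at line 1 remove [vuzb,dhgi] add [dwqm,zcy,gcp] -> 9 lines: eqr xshgk dwqm zcy gcp wcg mzuhf jycpz myilj
Hunk 4: at line 1 remove [dwqm,zcy] add [pumj,ied] -> 9 lines: eqr xshgk pumj ied gcp wcg mzuhf jycpz myilj
Hunk 5: at line 2 remove [ied,gcp] add [vqg,cdxh,glrly] -> 10 lines: eqr xshgk pumj vqg cdxh glrly wcg mzuhf jycpz myilj
Final line 10: myilj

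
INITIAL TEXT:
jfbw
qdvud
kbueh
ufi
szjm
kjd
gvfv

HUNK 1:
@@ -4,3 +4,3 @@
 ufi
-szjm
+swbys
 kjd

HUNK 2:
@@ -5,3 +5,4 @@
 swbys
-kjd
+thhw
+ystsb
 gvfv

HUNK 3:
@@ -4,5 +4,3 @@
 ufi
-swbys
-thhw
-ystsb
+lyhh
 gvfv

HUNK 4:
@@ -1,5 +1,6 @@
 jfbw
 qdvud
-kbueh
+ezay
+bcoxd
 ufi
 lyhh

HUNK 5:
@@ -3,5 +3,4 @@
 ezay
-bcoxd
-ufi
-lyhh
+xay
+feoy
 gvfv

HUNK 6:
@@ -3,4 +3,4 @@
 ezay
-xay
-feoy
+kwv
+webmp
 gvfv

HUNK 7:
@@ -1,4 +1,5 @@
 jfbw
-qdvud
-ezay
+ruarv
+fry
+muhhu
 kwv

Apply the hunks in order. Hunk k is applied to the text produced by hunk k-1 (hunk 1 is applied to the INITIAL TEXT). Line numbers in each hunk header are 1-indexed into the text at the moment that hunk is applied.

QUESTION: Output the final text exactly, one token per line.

Hunk 1: at line 4 remove [szjm] add [swbys] -> 7 lines: jfbw qdvud kbueh ufi swbys kjd gvfv
Hunk 2: at line 5 remove [kjd] add [thhw,ystsb] -> 8 lines: jfbw qdvud kbueh ufi swbys thhw ystsb gvfv
Hunk 3: at line 4 remove [swbys,thhw,ystsb] add [lyhh] -> 6 lines: jfbw qdvud kbueh ufi lyhh gvfv
Hunk 4: at line 1 remove [kbueh] add [ezay,bcoxd] -> 7 lines: jfbw qdvud ezay bcoxd ufi lyhh gvfv
Hunk 5: at line 3 remove [bcoxd,ufi,lyhh] add [xay,feoy] -> 6 lines: jfbw qdvud ezay xay feoy gvfv
Hunk 6: at line 3 remove [xay,feoy] add [kwv,webmp] -> 6 lines: jfbw qdvud ezay kwv webmp gvfv
Hunk 7: at line 1 remove [qdvud,ezay] add [ruarv,fry,muhhu] -> 7 lines: jfbw ruarv fry muhhu kwv webmp gvfv

Answer: jfbw
ruarv
fry
muhhu
kwv
webmp
gvfv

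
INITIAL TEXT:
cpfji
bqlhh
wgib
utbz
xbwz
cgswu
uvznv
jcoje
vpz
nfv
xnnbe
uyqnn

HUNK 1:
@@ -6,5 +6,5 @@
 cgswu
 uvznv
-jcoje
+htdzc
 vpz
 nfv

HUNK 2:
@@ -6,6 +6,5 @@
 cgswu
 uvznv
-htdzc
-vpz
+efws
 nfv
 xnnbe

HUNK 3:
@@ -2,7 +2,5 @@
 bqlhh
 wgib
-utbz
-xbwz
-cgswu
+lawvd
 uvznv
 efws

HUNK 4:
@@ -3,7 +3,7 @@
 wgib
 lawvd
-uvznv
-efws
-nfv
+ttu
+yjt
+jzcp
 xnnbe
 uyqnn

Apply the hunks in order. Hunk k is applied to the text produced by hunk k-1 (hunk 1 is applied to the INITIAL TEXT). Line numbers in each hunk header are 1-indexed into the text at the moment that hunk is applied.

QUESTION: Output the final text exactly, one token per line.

Answer: cpfji
bqlhh
wgib
lawvd
ttu
yjt
jzcp
xnnbe
uyqnn

Derivation:
Hunk 1: at line 6 remove [jcoje] add [htdzc] -> 12 lines: cpfji bqlhh wgib utbz xbwz cgswu uvznv htdzc vpz nfv xnnbe uyqnn
Hunk 2: at line 6 remove [htdzc,vpz] add [efws] -> 11 lines: cpfji bqlhh wgib utbz xbwz cgswu uvznv efws nfv xnnbe uyqnn
Hunk 3: at line 2 remove [utbz,xbwz,cgswu] add [lawvd] -> 9 lines: cpfji bqlhh wgib lawvd uvznv efws nfv xnnbe uyqnn
Hunk 4: at line 3 remove [uvznv,efws,nfv] add [ttu,yjt,jzcp] -> 9 lines: cpfji bqlhh wgib lawvd ttu yjt jzcp xnnbe uyqnn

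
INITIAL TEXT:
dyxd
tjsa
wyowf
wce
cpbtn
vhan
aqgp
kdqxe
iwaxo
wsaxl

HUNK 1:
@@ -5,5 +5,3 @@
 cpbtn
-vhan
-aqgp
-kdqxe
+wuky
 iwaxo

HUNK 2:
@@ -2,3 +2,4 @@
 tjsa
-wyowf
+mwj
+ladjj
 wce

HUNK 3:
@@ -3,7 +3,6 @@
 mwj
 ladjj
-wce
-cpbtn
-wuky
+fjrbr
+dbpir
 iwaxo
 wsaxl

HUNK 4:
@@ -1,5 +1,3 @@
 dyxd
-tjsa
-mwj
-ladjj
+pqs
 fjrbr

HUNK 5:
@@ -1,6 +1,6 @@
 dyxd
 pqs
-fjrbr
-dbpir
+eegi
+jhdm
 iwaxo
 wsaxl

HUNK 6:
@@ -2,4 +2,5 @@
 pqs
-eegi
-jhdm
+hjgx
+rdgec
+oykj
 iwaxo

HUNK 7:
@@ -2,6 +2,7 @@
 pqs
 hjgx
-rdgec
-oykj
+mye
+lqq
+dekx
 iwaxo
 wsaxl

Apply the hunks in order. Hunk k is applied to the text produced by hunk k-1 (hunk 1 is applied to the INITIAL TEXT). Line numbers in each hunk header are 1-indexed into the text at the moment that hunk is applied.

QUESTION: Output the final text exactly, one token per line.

Hunk 1: at line 5 remove [vhan,aqgp,kdqxe] add [wuky] -> 8 lines: dyxd tjsa wyowf wce cpbtn wuky iwaxo wsaxl
Hunk 2: at line 2 remove [wyowf] add [mwj,ladjj] -> 9 lines: dyxd tjsa mwj ladjj wce cpbtn wuky iwaxo wsaxl
Hunk 3: at line 3 remove [wce,cpbtn,wuky] add [fjrbr,dbpir] -> 8 lines: dyxd tjsa mwj ladjj fjrbr dbpir iwaxo wsaxl
Hunk 4: at line 1 remove [tjsa,mwj,ladjj] add [pqs] -> 6 lines: dyxd pqs fjrbr dbpir iwaxo wsaxl
Hunk 5: at line 1 remove [fjrbr,dbpir] add [eegi,jhdm] -> 6 lines: dyxd pqs eegi jhdm iwaxo wsaxl
Hunk 6: at line 2 remove [eegi,jhdm] add [hjgx,rdgec,oykj] -> 7 lines: dyxd pqs hjgx rdgec oykj iwaxo wsaxl
Hunk 7: at line 2 remove [rdgec,oykj] add [mye,lqq,dekx] -> 8 lines: dyxd pqs hjgx mye lqq dekx iwaxo wsaxl

Answer: dyxd
pqs
hjgx
mye
lqq
dekx
iwaxo
wsaxl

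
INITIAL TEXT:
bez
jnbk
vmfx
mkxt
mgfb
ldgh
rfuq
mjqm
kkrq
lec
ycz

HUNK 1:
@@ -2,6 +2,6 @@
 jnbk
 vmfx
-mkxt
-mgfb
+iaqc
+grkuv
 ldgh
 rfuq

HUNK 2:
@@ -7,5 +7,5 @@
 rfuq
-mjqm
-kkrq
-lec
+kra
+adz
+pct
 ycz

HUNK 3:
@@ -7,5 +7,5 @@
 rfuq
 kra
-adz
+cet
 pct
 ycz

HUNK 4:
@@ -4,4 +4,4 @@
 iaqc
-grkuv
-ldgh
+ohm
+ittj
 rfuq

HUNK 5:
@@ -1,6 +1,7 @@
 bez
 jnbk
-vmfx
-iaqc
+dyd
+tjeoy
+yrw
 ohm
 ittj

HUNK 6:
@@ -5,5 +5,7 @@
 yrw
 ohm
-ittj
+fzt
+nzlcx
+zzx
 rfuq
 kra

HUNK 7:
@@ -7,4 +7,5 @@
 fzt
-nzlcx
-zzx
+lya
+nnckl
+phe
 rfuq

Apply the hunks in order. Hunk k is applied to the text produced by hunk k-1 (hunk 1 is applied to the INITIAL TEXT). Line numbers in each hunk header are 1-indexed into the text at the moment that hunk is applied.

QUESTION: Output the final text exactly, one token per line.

Answer: bez
jnbk
dyd
tjeoy
yrw
ohm
fzt
lya
nnckl
phe
rfuq
kra
cet
pct
ycz

Derivation:
Hunk 1: at line 2 remove [mkxt,mgfb] add [iaqc,grkuv] -> 11 lines: bez jnbk vmfx iaqc grkuv ldgh rfuq mjqm kkrq lec ycz
Hunk 2: at line 7 remove [mjqm,kkrq,lec] add [kra,adz,pct] -> 11 lines: bez jnbk vmfx iaqc grkuv ldgh rfuq kra adz pct ycz
Hunk 3: at line 7 remove [adz] add [cet] -> 11 lines: bez jnbk vmfx iaqc grkuv ldgh rfuq kra cet pct ycz
Hunk 4: at line 4 remove [grkuv,ldgh] add [ohm,ittj] -> 11 lines: bez jnbk vmfx iaqc ohm ittj rfuq kra cet pct ycz
Hunk 5: at line 1 remove [vmfx,iaqc] add [dyd,tjeoy,yrw] -> 12 lines: bez jnbk dyd tjeoy yrw ohm ittj rfuq kra cet pct ycz
Hunk 6: at line 5 remove [ittj] add [fzt,nzlcx,zzx] -> 14 lines: bez jnbk dyd tjeoy yrw ohm fzt nzlcx zzx rfuq kra cet pct ycz
Hunk 7: at line 7 remove [nzlcx,zzx] add [lya,nnckl,phe] -> 15 lines: bez jnbk dyd tjeoy yrw ohm fzt lya nnckl phe rfuq kra cet pct ycz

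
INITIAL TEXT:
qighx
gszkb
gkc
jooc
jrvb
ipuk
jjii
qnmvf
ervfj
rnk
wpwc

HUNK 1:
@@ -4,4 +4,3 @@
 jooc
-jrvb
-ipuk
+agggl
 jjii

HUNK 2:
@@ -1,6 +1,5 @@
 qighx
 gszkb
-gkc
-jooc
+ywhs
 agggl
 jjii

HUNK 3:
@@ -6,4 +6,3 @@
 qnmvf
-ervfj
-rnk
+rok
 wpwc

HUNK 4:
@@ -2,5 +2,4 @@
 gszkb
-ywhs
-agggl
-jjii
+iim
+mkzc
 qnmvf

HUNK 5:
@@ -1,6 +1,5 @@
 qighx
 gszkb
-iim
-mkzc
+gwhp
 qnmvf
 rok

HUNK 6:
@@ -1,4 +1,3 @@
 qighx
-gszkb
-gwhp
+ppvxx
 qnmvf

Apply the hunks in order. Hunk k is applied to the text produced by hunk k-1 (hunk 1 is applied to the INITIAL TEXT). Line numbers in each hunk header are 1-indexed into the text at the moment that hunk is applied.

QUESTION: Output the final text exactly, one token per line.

Answer: qighx
ppvxx
qnmvf
rok
wpwc

Derivation:
Hunk 1: at line 4 remove [jrvb,ipuk] add [agggl] -> 10 lines: qighx gszkb gkc jooc agggl jjii qnmvf ervfj rnk wpwc
Hunk 2: at line 1 remove [gkc,jooc] add [ywhs] -> 9 lines: qighx gszkb ywhs agggl jjii qnmvf ervfj rnk wpwc
Hunk 3: at line 6 remove [ervfj,rnk] add [rok] -> 8 lines: qighx gszkb ywhs agggl jjii qnmvf rok wpwc
Hunk 4: at line 2 remove [ywhs,agggl,jjii] add [iim,mkzc] -> 7 lines: qighx gszkb iim mkzc qnmvf rok wpwc
Hunk 5: at line 1 remove [iim,mkzc] add [gwhp] -> 6 lines: qighx gszkb gwhp qnmvf rok wpwc
Hunk 6: at line 1 remove [gszkb,gwhp] add [ppvxx] -> 5 lines: qighx ppvxx qnmvf rok wpwc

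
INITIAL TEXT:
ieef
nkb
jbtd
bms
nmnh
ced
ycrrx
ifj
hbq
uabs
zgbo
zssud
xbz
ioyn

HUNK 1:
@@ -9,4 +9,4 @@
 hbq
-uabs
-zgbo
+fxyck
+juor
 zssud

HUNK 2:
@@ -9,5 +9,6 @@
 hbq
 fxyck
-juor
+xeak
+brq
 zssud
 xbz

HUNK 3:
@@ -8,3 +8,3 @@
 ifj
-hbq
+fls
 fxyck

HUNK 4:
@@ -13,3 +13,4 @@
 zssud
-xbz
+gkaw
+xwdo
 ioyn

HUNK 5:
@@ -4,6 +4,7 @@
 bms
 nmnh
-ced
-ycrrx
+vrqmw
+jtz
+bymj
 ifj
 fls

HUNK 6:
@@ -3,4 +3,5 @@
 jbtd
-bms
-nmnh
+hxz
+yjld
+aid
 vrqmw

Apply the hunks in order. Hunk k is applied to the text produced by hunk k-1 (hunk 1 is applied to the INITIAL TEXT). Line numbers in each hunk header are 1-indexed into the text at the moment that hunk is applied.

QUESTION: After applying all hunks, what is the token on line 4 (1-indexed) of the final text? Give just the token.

Hunk 1: at line 9 remove [uabs,zgbo] add [fxyck,juor] -> 14 lines: ieef nkb jbtd bms nmnh ced ycrrx ifj hbq fxyck juor zssud xbz ioyn
Hunk 2: at line 9 remove [juor] add [xeak,brq] -> 15 lines: ieef nkb jbtd bms nmnh ced ycrrx ifj hbq fxyck xeak brq zssud xbz ioyn
Hunk 3: at line 8 remove [hbq] add [fls] -> 15 lines: ieef nkb jbtd bms nmnh ced ycrrx ifj fls fxyck xeak brq zssud xbz ioyn
Hunk 4: at line 13 remove [xbz] add [gkaw,xwdo] -> 16 lines: ieef nkb jbtd bms nmnh ced ycrrx ifj fls fxyck xeak brq zssud gkaw xwdo ioyn
Hunk 5: at line 4 remove [ced,ycrrx] add [vrqmw,jtz,bymj] -> 17 lines: ieef nkb jbtd bms nmnh vrqmw jtz bymj ifj fls fxyck xeak brq zssud gkaw xwdo ioyn
Hunk 6: at line 3 remove [bms,nmnh] add [hxz,yjld,aid] -> 18 lines: ieef nkb jbtd hxz yjld aid vrqmw jtz bymj ifj fls fxyck xeak brq zssud gkaw xwdo ioyn
Final line 4: hxz

Answer: hxz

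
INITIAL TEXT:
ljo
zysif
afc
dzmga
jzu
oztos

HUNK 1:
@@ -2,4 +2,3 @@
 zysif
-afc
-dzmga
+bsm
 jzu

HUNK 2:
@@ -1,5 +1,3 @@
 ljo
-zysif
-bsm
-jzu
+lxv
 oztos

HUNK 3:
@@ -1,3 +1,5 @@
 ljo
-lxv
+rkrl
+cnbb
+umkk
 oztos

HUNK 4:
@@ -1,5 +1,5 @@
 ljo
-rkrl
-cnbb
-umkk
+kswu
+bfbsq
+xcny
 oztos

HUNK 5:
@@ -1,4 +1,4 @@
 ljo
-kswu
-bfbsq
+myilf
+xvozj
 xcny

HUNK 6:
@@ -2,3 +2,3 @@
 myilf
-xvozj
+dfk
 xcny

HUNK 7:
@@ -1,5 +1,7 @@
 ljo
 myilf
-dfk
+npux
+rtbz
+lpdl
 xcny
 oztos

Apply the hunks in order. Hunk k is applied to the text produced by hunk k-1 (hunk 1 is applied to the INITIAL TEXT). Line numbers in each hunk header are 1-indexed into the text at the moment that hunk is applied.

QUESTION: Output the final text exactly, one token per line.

Answer: ljo
myilf
npux
rtbz
lpdl
xcny
oztos

Derivation:
Hunk 1: at line 2 remove [afc,dzmga] add [bsm] -> 5 lines: ljo zysif bsm jzu oztos
Hunk 2: at line 1 remove [zysif,bsm,jzu] add [lxv] -> 3 lines: ljo lxv oztos
Hunk 3: at line 1 remove [lxv] add [rkrl,cnbb,umkk] -> 5 lines: ljo rkrl cnbb umkk oztos
Hunk 4: at line 1 remove [rkrl,cnbb,umkk] add [kswu,bfbsq,xcny] -> 5 lines: ljo kswu bfbsq xcny oztos
Hunk 5: at line 1 remove [kswu,bfbsq] add [myilf,xvozj] -> 5 lines: ljo myilf xvozj xcny oztos
Hunk 6: at line 2 remove [xvozj] add [dfk] -> 5 lines: ljo myilf dfk xcny oztos
Hunk 7: at line 1 remove [dfk] add [npux,rtbz,lpdl] -> 7 lines: ljo myilf npux rtbz lpdl xcny oztos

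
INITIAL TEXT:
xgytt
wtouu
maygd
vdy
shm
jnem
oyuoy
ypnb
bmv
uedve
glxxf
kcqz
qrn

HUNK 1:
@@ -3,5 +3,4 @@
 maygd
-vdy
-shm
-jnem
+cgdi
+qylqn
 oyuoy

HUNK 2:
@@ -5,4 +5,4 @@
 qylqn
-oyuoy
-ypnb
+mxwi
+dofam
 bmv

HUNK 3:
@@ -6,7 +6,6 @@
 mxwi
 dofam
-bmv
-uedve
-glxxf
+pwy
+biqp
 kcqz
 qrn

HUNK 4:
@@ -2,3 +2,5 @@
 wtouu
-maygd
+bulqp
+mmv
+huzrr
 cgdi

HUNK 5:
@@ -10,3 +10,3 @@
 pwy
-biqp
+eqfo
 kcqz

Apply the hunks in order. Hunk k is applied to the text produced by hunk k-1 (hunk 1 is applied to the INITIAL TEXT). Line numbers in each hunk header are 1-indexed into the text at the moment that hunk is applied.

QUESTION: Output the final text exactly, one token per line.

Answer: xgytt
wtouu
bulqp
mmv
huzrr
cgdi
qylqn
mxwi
dofam
pwy
eqfo
kcqz
qrn

Derivation:
Hunk 1: at line 3 remove [vdy,shm,jnem] add [cgdi,qylqn] -> 12 lines: xgytt wtouu maygd cgdi qylqn oyuoy ypnb bmv uedve glxxf kcqz qrn
Hunk 2: at line 5 remove [oyuoy,ypnb] add [mxwi,dofam] -> 12 lines: xgytt wtouu maygd cgdi qylqn mxwi dofam bmv uedve glxxf kcqz qrn
Hunk 3: at line 6 remove [bmv,uedve,glxxf] add [pwy,biqp] -> 11 lines: xgytt wtouu maygd cgdi qylqn mxwi dofam pwy biqp kcqz qrn
Hunk 4: at line 2 remove [maygd] add [bulqp,mmv,huzrr] -> 13 lines: xgytt wtouu bulqp mmv huzrr cgdi qylqn mxwi dofam pwy biqp kcqz qrn
Hunk 5: at line 10 remove [biqp] add [eqfo] -> 13 lines: xgytt wtouu bulqp mmv huzrr cgdi qylqn mxwi dofam pwy eqfo kcqz qrn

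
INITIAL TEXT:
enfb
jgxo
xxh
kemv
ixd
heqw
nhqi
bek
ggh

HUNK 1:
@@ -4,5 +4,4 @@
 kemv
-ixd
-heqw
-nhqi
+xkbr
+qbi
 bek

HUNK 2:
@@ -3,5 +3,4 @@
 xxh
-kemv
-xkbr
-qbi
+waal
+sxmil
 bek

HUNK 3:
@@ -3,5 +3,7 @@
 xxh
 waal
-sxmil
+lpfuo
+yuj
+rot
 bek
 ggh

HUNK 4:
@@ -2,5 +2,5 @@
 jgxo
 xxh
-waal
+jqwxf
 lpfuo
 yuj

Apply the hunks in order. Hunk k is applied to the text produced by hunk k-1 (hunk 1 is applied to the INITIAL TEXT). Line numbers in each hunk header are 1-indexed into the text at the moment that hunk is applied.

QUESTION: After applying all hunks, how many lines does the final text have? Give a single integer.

Hunk 1: at line 4 remove [ixd,heqw,nhqi] add [xkbr,qbi] -> 8 lines: enfb jgxo xxh kemv xkbr qbi bek ggh
Hunk 2: at line 3 remove [kemv,xkbr,qbi] add [waal,sxmil] -> 7 lines: enfb jgxo xxh waal sxmil bek ggh
Hunk 3: at line 3 remove [sxmil] add [lpfuo,yuj,rot] -> 9 lines: enfb jgxo xxh waal lpfuo yuj rot bek ggh
Hunk 4: at line 2 remove [waal] add [jqwxf] -> 9 lines: enfb jgxo xxh jqwxf lpfuo yuj rot bek ggh
Final line count: 9

Answer: 9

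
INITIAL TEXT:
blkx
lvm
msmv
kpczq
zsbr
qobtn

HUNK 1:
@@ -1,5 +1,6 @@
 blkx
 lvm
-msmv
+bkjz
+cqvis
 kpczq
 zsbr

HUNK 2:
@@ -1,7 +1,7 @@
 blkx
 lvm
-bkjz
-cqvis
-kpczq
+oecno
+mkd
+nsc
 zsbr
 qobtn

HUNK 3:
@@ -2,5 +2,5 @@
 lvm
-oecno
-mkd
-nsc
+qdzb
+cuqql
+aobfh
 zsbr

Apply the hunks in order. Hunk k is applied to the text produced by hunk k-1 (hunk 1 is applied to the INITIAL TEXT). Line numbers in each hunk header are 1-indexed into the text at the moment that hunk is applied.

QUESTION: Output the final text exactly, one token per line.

Hunk 1: at line 1 remove [msmv] add [bkjz,cqvis] -> 7 lines: blkx lvm bkjz cqvis kpczq zsbr qobtn
Hunk 2: at line 1 remove [bkjz,cqvis,kpczq] add [oecno,mkd,nsc] -> 7 lines: blkx lvm oecno mkd nsc zsbr qobtn
Hunk 3: at line 2 remove [oecno,mkd,nsc] add [qdzb,cuqql,aobfh] -> 7 lines: blkx lvm qdzb cuqql aobfh zsbr qobtn

Answer: blkx
lvm
qdzb
cuqql
aobfh
zsbr
qobtn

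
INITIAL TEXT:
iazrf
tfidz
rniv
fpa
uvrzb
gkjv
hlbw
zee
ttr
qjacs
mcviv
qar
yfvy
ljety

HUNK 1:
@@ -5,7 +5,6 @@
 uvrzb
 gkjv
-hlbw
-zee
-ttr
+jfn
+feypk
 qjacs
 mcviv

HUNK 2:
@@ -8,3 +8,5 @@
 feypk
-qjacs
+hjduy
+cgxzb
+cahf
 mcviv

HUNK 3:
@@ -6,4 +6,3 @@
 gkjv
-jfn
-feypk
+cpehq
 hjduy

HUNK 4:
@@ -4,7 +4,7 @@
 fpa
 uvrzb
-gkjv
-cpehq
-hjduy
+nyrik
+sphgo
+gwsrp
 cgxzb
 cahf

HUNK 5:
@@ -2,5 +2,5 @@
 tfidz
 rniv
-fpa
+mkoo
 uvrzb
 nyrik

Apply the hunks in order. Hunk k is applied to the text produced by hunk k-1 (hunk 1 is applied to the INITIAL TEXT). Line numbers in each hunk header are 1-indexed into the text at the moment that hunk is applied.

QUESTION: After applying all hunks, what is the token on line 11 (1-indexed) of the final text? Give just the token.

Answer: mcviv

Derivation:
Hunk 1: at line 5 remove [hlbw,zee,ttr] add [jfn,feypk] -> 13 lines: iazrf tfidz rniv fpa uvrzb gkjv jfn feypk qjacs mcviv qar yfvy ljety
Hunk 2: at line 8 remove [qjacs] add [hjduy,cgxzb,cahf] -> 15 lines: iazrf tfidz rniv fpa uvrzb gkjv jfn feypk hjduy cgxzb cahf mcviv qar yfvy ljety
Hunk 3: at line 6 remove [jfn,feypk] add [cpehq] -> 14 lines: iazrf tfidz rniv fpa uvrzb gkjv cpehq hjduy cgxzb cahf mcviv qar yfvy ljety
Hunk 4: at line 4 remove [gkjv,cpehq,hjduy] add [nyrik,sphgo,gwsrp] -> 14 lines: iazrf tfidz rniv fpa uvrzb nyrik sphgo gwsrp cgxzb cahf mcviv qar yfvy ljety
Hunk 5: at line 2 remove [fpa] add [mkoo] -> 14 lines: iazrf tfidz rniv mkoo uvrzb nyrik sphgo gwsrp cgxzb cahf mcviv qar yfvy ljety
Final line 11: mcviv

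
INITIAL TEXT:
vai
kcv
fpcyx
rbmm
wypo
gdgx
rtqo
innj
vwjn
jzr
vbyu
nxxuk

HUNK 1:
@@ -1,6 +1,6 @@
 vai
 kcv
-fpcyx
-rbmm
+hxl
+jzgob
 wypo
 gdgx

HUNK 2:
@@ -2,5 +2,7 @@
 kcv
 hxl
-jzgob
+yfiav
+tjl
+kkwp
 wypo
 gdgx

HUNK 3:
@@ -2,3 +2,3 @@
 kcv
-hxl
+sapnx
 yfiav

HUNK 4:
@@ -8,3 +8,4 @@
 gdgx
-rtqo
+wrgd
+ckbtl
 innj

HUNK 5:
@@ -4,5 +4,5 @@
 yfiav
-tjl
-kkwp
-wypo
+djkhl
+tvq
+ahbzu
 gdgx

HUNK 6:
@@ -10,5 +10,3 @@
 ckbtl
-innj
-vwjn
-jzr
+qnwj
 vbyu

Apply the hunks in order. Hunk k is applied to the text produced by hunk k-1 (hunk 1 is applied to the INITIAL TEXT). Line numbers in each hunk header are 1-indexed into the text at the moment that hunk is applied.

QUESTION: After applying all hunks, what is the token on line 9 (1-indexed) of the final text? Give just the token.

Hunk 1: at line 1 remove [fpcyx,rbmm] add [hxl,jzgob] -> 12 lines: vai kcv hxl jzgob wypo gdgx rtqo innj vwjn jzr vbyu nxxuk
Hunk 2: at line 2 remove [jzgob] add [yfiav,tjl,kkwp] -> 14 lines: vai kcv hxl yfiav tjl kkwp wypo gdgx rtqo innj vwjn jzr vbyu nxxuk
Hunk 3: at line 2 remove [hxl] add [sapnx] -> 14 lines: vai kcv sapnx yfiav tjl kkwp wypo gdgx rtqo innj vwjn jzr vbyu nxxuk
Hunk 4: at line 8 remove [rtqo] add [wrgd,ckbtl] -> 15 lines: vai kcv sapnx yfiav tjl kkwp wypo gdgx wrgd ckbtl innj vwjn jzr vbyu nxxuk
Hunk 5: at line 4 remove [tjl,kkwp,wypo] add [djkhl,tvq,ahbzu] -> 15 lines: vai kcv sapnx yfiav djkhl tvq ahbzu gdgx wrgd ckbtl innj vwjn jzr vbyu nxxuk
Hunk 6: at line 10 remove [innj,vwjn,jzr] add [qnwj] -> 13 lines: vai kcv sapnx yfiav djkhl tvq ahbzu gdgx wrgd ckbtl qnwj vbyu nxxuk
Final line 9: wrgd

Answer: wrgd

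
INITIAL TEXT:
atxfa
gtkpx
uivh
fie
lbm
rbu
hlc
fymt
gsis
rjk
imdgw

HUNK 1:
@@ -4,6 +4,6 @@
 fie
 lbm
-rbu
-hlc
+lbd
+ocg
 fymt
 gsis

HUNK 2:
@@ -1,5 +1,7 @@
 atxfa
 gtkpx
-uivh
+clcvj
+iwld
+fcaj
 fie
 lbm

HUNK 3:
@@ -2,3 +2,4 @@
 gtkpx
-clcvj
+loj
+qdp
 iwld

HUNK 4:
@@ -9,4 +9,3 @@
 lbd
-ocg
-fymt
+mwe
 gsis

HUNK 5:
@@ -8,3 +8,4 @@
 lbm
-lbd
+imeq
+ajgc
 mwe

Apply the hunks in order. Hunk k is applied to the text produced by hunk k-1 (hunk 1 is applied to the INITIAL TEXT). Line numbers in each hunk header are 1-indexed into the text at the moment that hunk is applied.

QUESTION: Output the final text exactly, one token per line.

Hunk 1: at line 4 remove [rbu,hlc] add [lbd,ocg] -> 11 lines: atxfa gtkpx uivh fie lbm lbd ocg fymt gsis rjk imdgw
Hunk 2: at line 1 remove [uivh] add [clcvj,iwld,fcaj] -> 13 lines: atxfa gtkpx clcvj iwld fcaj fie lbm lbd ocg fymt gsis rjk imdgw
Hunk 3: at line 2 remove [clcvj] add [loj,qdp] -> 14 lines: atxfa gtkpx loj qdp iwld fcaj fie lbm lbd ocg fymt gsis rjk imdgw
Hunk 4: at line 9 remove [ocg,fymt] add [mwe] -> 13 lines: atxfa gtkpx loj qdp iwld fcaj fie lbm lbd mwe gsis rjk imdgw
Hunk 5: at line 8 remove [lbd] add [imeq,ajgc] -> 14 lines: atxfa gtkpx loj qdp iwld fcaj fie lbm imeq ajgc mwe gsis rjk imdgw

Answer: atxfa
gtkpx
loj
qdp
iwld
fcaj
fie
lbm
imeq
ajgc
mwe
gsis
rjk
imdgw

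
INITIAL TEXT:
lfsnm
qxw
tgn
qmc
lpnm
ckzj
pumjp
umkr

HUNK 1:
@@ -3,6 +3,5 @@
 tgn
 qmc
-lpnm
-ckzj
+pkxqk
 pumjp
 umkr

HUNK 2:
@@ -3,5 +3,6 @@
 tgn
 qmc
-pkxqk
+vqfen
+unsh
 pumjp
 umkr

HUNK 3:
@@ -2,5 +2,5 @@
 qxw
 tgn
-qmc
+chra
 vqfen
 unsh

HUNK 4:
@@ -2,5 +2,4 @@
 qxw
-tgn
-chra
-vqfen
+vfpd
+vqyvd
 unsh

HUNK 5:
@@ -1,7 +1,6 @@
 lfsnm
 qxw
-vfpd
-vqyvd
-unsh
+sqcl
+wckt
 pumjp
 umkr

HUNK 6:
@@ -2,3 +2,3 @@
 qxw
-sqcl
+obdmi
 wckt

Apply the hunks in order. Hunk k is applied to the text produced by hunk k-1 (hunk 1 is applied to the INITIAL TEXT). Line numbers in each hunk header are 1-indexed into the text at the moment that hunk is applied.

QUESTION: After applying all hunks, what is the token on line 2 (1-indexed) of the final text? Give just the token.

Hunk 1: at line 3 remove [lpnm,ckzj] add [pkxqk] -> 7 lines: lfsnm qxw tgn qmc pkxqk pumjp umkr
Hunk 2: at line 3 remove [pkxqk] add [vqfen,unsh] -> 8 lines: lfsnm qxw tgn qmc vqfen unsh pumjp umkr
Hunk 3: at line 2 remove [qmc] add [chra] -> 8 lines: lfsnm qxw tgn chra vqfen unsh pumjp umkr
Hunk 4: at line 2 remove [tgn,chra,vqfen] add [vfpd,vqyvd] -> 7 lines: lfsnm qxw vfpd vqyvd unsh pumjp umkr
Hunk 5: at line 1 remove [vfpd,vqyvd,unsh] add [sqcl,wckt] -> 6 lines: lfsnm qxw sqcl wckt pumjp umkr
Hunk 6: at line 2 remove [sqcl] add [obdmi] -> 6 lines: lfsnm qxw obdmi wckt pumjp umkr
Final line 2: qxw

Answer: qxw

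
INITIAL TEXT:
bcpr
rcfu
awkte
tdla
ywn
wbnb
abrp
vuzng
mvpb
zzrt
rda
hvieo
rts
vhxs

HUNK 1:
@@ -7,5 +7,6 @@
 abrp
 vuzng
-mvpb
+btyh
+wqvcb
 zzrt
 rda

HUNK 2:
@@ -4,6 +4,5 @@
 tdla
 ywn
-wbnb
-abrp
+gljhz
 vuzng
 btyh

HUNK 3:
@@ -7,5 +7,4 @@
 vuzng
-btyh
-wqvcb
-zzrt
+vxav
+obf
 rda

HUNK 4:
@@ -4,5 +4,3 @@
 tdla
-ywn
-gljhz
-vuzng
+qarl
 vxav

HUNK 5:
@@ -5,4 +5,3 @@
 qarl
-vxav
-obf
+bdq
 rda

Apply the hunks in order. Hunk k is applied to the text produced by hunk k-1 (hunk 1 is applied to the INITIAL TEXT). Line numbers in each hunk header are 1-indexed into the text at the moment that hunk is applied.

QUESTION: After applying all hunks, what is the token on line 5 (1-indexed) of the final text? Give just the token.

Answer: qarl

Derivation:
Hunk 1: at line 7 remove [mvpb] add [btyh,wqvcb] -> 15 lines: bcpr rcfu awkte tdla ywn wbnb abrp vuzng btyh wqvcb zzrt rda hvieo rts vhxs
Hunk 2: at line 4 remove [wbnb,abrp] add [gljhz] -> 14 lines: bcpr rcfu awkte tdla ywn gljhz vuzng btyh wqvcb zzrt rda hvieo rts vhxs
Hunk 3: at line 7 remove [btyh,wqvcb,zzrt] add [vxav,obf] -> 13 lines: bcpr rcfu awkte tdla ywn gljhz vuzng vxav obf rda hvieo rts vhxs
Hunk 4: at line 4 remove [ywn,gljhz,vuzng] add [qarl] -> 11 lines: bcpr rcfu awkte tdla qarl vxav obf rda hvieo rts vhxs
Hunk 5: at line 5 remove [vxav,obf] add [bdq] -> 10 lines: bcpr rcfu awkte tdla qarl bdq rda hvieo rts vhxs
Final line 5: qarl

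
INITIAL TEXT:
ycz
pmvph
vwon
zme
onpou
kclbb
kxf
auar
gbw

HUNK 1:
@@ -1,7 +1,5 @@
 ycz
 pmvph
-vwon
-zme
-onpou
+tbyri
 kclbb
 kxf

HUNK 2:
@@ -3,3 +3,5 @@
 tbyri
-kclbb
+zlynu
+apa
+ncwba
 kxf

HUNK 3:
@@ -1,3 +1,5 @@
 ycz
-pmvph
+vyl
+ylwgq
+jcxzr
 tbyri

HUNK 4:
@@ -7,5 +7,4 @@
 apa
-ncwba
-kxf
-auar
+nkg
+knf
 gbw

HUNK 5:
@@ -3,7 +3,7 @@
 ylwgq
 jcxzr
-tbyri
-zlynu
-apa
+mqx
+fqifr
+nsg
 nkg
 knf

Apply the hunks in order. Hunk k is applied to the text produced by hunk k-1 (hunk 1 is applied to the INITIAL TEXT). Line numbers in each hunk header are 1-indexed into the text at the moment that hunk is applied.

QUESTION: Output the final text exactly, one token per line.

Answer: ycz
vyl
ylwgq
jcxzr
mqx
fqifr
nsg
nkg
knf
gbw

Derivation:
Hunk 1: at line 1 remove [vwon,zme,onpou] add [tbyri] -> 7 lines: ycz pmvph tbyri kclbb kxf auar gbw
Hunk 2: at line 3 remove [kclbb] add [zlynu,apa,ncwba] -> 9 lines: ycz pmvph tbyri zlynu apa ncwba kxf auar gbw
Hunk 3: at line 1 remove [pmvph] add [vyl,ylwgq,jcxzr] -> 11 lines: ycz vyl ylwgq jcxzr tbyri zlynu apa ncwba kxf auar gbw
Hunk 4: at line 7 remove [ncwba,kxf,auar] add [nkg,knf] -> 10 lines: ycz vyl ylwgq jcxzr tbyri zlynu apa nkg knf gbw
Hunk 5: at line 3 remove [tbyri,zlynu,apa] add [mqx,fqifr,nsg] -> 10 lines: ycz vyl ylwgq jcxzr mqx fqifr nsg nkg knf gbw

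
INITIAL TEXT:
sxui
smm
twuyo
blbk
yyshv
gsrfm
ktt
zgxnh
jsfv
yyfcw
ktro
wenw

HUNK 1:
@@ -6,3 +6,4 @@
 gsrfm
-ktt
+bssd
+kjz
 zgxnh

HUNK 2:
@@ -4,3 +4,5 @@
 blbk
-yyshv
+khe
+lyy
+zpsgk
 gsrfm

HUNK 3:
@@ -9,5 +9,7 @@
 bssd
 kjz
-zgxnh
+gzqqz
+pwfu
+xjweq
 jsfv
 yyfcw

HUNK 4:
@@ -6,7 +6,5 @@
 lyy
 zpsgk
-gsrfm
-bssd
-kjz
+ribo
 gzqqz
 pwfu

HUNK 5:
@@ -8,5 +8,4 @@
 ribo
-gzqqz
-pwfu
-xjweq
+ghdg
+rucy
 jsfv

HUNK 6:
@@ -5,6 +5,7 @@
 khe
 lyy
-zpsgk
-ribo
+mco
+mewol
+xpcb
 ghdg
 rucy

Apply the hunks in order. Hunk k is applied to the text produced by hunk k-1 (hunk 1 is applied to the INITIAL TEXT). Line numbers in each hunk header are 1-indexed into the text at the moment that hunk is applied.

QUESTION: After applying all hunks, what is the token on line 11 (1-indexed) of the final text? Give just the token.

Answer: rucy

Derivation:
Hunk 1: at line 6 remove [ktt] add [bssd,kjz] -> 13 lines: sxui smm twuyo blbk yyshv gsrfm bssd kjz zgxnh jsfv yyfcw ktro wenw
Hunk 2: at line 4 remove [yyshv] add [khe,lyy,zpsgk] -> 15 lines: sxui smm twuyo blbk khe lyy zpsgk gsrfm bssd kjz zgxnh jsfv yyfcw ktro wenw
Hunk 3: at line 9 remove [zgxnh] add [gzqqz,pwfu,xjweq] -> 17 lines: sxui smm twuyo blbk khe lyy zpsgk gsrfm bssd kjz gzqqz pwfu xjweq jsfv yyfcw ktro wenw
Hunk 4: at line 6 remove [gsrfm,bssd,kjz] add [ribo] -> 15 lines: sxui smm twuyo blbk khe lyy zpsgk ribo gzqqz pwfu xjweq jsfv yyfcw ktro wenw
Hunk 5: at line 8 remove [gzqqz,pwfu,xjweq] add [ghdg,rucy] -> 14 lines: sxui smm twuyo blbk khe lyy zpsgk ribo ghdg rucy jsfv yyfcw ktro wenw
Hunk 6: at line 5 remove [zpsgk,ribo] add [mco,mewol,xpcb] -> 15 lines: sxui smm twuyo blbk khe lyy mco mewol xpcb ghdg rucy jsfv yyfcw ktro wenw
Final line 11: rucy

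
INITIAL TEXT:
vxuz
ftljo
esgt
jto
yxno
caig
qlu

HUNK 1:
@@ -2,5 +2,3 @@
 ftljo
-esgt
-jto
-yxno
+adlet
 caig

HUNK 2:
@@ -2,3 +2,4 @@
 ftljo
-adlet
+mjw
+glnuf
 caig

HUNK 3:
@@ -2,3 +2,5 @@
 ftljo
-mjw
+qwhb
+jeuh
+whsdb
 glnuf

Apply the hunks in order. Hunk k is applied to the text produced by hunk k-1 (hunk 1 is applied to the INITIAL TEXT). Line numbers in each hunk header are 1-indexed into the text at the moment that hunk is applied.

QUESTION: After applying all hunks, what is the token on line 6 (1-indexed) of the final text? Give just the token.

Answer: glnuf

Derivation:
Hunk 1: at line 2 remove [esgt,jto,yxno] add [adlet] -> 5 lines: vxuz ftljo adlet caig qlu
Hunk 2: at line 2 remove [adlet] add [mjw,glnuf] -> 6 lines: vxuz ftljo mjw glnuf caig qlu
Hunk 3: at line 2 remove [mjw] add [qwhb,jeuh,whsdb] -> 8 lines: vxuz ftljo qwhb jeuh whsdb glnuf caig qlu
Final line 6: glnuf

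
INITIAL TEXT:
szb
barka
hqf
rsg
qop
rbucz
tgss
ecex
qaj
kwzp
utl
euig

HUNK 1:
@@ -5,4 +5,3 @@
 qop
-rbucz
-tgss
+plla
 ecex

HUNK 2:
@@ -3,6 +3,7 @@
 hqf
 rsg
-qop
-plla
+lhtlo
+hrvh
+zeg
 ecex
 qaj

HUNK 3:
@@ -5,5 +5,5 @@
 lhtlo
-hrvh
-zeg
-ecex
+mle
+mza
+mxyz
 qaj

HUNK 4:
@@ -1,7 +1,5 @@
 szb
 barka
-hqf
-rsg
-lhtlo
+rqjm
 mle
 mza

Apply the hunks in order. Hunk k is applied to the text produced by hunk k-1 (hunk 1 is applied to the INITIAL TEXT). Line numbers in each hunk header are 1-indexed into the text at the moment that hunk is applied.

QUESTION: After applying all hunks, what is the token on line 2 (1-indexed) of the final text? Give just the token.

Hunk 1: at line 5 remove [rbucz,tgss] add [plla] -> 11 lines: szb barka hqf rsg qop plla ecex qaj kwzp utl euig
Hunk 2: at line 3 remove [qop,plla] add [lhtlo,hrvh,zeg] -> 12 lines: szb barka hqf rsg lhtlo hrvh zeg ecex qaj kwzp utl euig
Hunk 3: at line 5 remove [hrvh,zeg,ecex] add [mle,mza,mxyz] -> 12 lines: szb barka hqf rsg lhtlo mle mza mxyz qaj kwzp utl euig
Hunk 4: at line 1 remove [hqf,rsg,lhtlo] add [rqjm] -> 10 lines: szb barka rqjm mle mza mxyz qaj kwzp utl euig
Final line 2: barka

Answer: barka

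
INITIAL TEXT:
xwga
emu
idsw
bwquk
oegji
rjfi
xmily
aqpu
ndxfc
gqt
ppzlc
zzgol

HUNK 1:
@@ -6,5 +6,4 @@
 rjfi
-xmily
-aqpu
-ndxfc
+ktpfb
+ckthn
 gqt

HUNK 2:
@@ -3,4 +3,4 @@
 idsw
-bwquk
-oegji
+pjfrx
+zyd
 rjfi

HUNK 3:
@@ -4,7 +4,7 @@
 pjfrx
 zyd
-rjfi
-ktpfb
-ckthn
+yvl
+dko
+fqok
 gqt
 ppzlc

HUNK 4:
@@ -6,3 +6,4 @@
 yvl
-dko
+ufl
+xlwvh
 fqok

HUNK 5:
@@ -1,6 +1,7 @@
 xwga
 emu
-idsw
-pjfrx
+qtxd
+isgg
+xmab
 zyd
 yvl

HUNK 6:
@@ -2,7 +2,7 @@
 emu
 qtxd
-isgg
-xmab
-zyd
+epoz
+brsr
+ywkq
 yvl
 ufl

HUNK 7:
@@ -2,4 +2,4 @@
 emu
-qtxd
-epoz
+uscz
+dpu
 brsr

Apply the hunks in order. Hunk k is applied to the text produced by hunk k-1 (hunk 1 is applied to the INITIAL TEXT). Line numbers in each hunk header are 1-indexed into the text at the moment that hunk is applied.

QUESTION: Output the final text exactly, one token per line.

Hunk 1: at line 6 remove [xmily,aqpu,ndxfc] add [ktpfb,ckthn] -> 11 lines: xwga emu idsw bwquk oegji rjfi ktpfb ckthn gqt ppzlc zzgol
Hunk 2: at line 3 remove [bwquk,oegji] add [pjfrx,zyd] -> 11 lines: xwga emu idsw pjfrx zyd rjfi ktpfb ckthn gqt ppzlc zzgol
Hunk 3: at line 4 remove [rjfi,ktpfb,ckthn] add [yvl,dko,fqok] -> 11 lines: xwga emu idsw pjfrx zyd yvl dko fqok gqt ppzlc zzgol
Hunk 4: at line 6 remove [dko] add [ufl,xlwvh] -> 12 lines: xwga emu idsw pjfrx zyd yvl ufl xlwvh fqok gqt ppzlc zzgol
Hunk 5: at line 1 remove [idsw,pjfrx] add [qtxd,isgg,xmab] -> 13 lines: xwga emu qtxd isgg xmab zyd yvl ufl xlwvh fqok gqt ppzlc zzgol
Hunk 6: at line 2 remove [isgg,xmab,zyd] add [epoz,brsr,ywkq] -> 13 lines: xwga emu qtxd epoz brsr ywkq yvl ufl xlwvh fqok gqt ppzlc zzgol
Hunk 7: at line 2 remove [qtxd,epoz] add [uscz,dpu] -> 13 lines: xwga emu uscz dpu brsr ywkq yvl ufl xlwvh fqok gqt ppzlc zzgol

Answer: xwga
emu
uscz
dpu
brsr
ywkq
yvl
ufl
xlwvh
fqok
gqt
ppzlc
zzgol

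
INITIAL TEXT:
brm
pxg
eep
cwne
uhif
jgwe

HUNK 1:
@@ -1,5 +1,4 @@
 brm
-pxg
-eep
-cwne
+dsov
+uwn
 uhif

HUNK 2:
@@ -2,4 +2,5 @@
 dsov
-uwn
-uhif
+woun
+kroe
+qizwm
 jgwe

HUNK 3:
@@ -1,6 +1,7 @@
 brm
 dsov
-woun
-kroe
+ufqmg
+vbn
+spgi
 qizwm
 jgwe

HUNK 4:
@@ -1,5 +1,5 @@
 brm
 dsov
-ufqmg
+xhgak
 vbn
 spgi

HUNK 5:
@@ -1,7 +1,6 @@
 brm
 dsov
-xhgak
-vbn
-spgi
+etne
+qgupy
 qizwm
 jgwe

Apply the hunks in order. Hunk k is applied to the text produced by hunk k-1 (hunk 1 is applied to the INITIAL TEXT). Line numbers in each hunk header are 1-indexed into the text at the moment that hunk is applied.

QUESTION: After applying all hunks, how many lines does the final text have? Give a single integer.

Answer: 6

Derivation:
Hunk 1: at line 1 remove [pxg,eep,cwne] add [dsov,uwn] -> 5 lines: brm dsov uwn uhif jgwe
Hunk 2: at line 2 remove [uwn,uhif] add [woun,kroe,qizwm] -> 6 lines: brm dsov woun kroe qizwm jgwe
Hunk 3: at line 1 remove [woun,kroe] add [ufqmg,vbn,spgi] -> 7 lines: brm dsov ufqmg vbn spgi qizwm jgwe
Hunk 4: at line 1 remove [ufqmg] add [xhgak] -> 7 lines: brm dsov xhgak vbn spgi qizwm jgwe
Hunk 5: at line 1 remove [xhgak,vbn,spgi] add [etne,qgupy] -> 6 lines: brm dsov etne qgupy qizwm jgwe
Final line count: 6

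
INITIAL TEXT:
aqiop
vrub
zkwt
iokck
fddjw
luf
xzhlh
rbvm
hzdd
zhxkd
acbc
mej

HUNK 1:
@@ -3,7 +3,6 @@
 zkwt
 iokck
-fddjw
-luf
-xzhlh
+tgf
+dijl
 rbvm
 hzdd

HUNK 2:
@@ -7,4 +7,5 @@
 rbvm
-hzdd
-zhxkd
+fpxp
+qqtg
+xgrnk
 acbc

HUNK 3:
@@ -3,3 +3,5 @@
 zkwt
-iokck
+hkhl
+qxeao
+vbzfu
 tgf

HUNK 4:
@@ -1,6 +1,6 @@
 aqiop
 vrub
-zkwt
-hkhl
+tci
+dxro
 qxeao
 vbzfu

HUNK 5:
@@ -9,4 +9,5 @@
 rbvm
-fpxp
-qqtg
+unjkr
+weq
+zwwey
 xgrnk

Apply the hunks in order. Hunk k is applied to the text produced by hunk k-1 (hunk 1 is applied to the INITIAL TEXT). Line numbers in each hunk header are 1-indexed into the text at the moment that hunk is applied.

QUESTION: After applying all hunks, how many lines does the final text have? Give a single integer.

Hunk 1: at line 3 remove [fddjw,luf,xzhlh] add [tgf,dijl] -> 11 lines: aqiop vrub zkwt iokck tgf dijl rbvm hzdd zhxkd acbc mej
Hunk 2: at line 7 remove [hzdd,zhxkd] add [fpxp,qqtg,xgrnk] -> 12 lines: aqiop vrub zkwt iokck tgf dijl rbvm fpxp qqtg xgrnk acbc mej
Hunk 3: at line 3 remove [iokck] add [hkhl,qxeao,vbzfu] -> 14 lines: aqiop vrub zkwt hkhl qxeao vbzfu tgf dijl rbvm fpxp qqtg xgrnk acbc mej
Hunk 4: at line 1 remove [zkwt,hkhl] add [tci,dxro] -> 14 lines: aqiop vrub tci dxro qxeao vbzfu tgf dijl rbvm fpxp qqtg xgrnk acbc mej
Hunk 5: at line 9 remove [fpxp,qqtg] add [unjkr,weq,zwwey] -> 15 lines: aqiop vrub tci dxro qxeao vbzfu tgf dijl rbvm unjkr weq zwwey xgrnk acbc mej
Final line count: 15

Answer: 15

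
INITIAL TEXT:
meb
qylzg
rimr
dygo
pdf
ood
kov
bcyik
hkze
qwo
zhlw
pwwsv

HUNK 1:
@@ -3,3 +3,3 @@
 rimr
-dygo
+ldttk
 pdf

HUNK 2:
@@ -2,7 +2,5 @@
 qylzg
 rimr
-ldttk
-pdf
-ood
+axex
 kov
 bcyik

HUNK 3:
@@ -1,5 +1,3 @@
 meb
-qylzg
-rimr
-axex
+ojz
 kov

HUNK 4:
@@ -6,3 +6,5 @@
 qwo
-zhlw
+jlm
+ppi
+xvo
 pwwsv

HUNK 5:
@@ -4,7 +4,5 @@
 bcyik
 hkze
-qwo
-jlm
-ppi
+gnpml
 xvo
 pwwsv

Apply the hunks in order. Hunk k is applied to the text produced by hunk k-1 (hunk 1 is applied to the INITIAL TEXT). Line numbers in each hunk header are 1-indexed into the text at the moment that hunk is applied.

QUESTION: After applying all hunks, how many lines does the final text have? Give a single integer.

Hunk 1: at line 3 remove [dygo] add [ldttk] -> 12 lines: meb qylzg rimr ldttk pdf ood kov bcyik hkze qwo zhlw pwwsv
Hunk 2: at line 2 remove [ldttk,pdf,ood] add [axex] -> 10 lines: meb qylzg rimr axex kov bcyik hkze qwo zhlw pwwsv
Hunk 3: at line 1 remove [qylzg,rimr,axex] add [ojz] -> 8 lines: meb ojz kov bcyik hkze qwo zhlw pwwsv
Hunk 4: at line 6 remove [zhlw] add [jlm,ppi,xvo] -> 10 lines: meb ojz kov bcyik hkze qwo jlm ppi xvo pwwsv
Hunk 5: at line 4 remove [qwo,jlm,ppi] add [gnpml] -> 8 lines: meb ojz kov bcyik hkze gnpml xvo pwwsv
Final line count: 8

Answer: 8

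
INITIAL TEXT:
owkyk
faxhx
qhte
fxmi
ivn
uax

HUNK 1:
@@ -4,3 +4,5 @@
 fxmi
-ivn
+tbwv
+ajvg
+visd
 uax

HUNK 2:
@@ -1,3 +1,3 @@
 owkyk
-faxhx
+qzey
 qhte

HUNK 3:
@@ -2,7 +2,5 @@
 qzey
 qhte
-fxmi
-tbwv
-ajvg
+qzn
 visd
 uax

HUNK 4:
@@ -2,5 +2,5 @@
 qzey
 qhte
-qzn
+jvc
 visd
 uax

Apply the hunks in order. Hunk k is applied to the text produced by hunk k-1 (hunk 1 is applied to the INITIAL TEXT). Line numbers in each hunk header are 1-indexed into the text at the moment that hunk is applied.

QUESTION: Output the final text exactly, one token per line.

Hunk 1: at line 4 remove [ivn] add [tbwv,ajvg,visd] -> 8 lines: owkyk faxhx qhte fxmi tbwv ajvg visd uax
Hunk 2: at line 1 remove [faxhx] add [qzey] -> 8 lines: owkyk qzey qhte fxmi tbwv ajvg visd uax
Hunk 3: at line 2 remove [fxmi,tbwv,ajvg] add [qzn] -> 6 lines: owkyk qzey qhte qzn visd uax
Hunk 4: at line 2 remove [qzn] add [jvc] -> 6 lines: owkyk qzey qhte jvc visd uax

Answer: owkyk
qzey
qhte
jvc
visd
uax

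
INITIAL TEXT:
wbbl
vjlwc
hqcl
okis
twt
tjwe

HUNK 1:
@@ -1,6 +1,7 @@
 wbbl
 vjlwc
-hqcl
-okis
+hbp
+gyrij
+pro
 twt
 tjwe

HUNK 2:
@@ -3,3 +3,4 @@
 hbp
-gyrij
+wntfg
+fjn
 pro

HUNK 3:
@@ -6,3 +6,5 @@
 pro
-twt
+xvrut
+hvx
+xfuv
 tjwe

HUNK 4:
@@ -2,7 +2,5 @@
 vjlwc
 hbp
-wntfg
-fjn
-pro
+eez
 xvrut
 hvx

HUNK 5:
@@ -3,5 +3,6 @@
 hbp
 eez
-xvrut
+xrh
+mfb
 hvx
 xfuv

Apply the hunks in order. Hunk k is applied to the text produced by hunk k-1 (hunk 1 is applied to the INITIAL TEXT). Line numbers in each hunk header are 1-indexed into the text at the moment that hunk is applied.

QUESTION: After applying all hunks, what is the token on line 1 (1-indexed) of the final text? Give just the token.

Hunk 1: at line 1 remove [hqcl,okis] add [hbp,gyrij,pro] -> 7 lines: wbbl vjlwc hbp gyrij pro twt tjwe
Hunk 2: at line 3 remove [gyrij] add [wntfg,fjn] -> 8 lines: wbbl vjlwc hbp wntfg fjn pro twt tjwe
Hunk 3: at line 6 remove [twt] add [xvrut,hvx,xfuv] -> 10 lines: wbbl vjlwc hbp wntfg fjn pro xvrut hvx xfuv tjwe
Hunk 4: at line 2 remove [wntfg,fjn,pro] add [eez] -> 8 lines: wbbl vjlwc hbp eez xvrut hvx xfuv tjwe
Hunk 5: at line 3 remove [xvrut] add [xrh,mfb] -> 9 lines: wbbl vjlwc hbp eez xrh mfb hvx xfuv tjwe
Final line 1: wbbl

Answer: wbbl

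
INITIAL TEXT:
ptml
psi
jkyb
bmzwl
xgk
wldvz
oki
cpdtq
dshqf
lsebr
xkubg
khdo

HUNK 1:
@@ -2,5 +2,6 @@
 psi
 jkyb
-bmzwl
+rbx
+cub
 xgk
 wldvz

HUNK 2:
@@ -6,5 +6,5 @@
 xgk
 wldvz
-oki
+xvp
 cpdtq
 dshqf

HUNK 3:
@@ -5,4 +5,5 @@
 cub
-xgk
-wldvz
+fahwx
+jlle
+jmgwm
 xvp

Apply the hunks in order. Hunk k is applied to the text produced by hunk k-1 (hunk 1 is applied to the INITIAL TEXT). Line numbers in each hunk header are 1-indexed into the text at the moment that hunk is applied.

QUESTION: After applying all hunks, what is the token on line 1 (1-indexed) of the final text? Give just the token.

Hunk 1: at line 2 remove [bmzwl] add [rbx,cub] -> 13 lines: ptml psi jkyb rbx cub xgk wldvz oki cpdtq dshqf lsebr xkubg khdo
Hunk 2: at line 6 remove [oki] add [xvp] -> 13 lines: ptml psi jkyb rbx cub xgk wldvz xvp cpdtq dshqf lsebr xkubg khdo
Hunk 3: at line 5 remove [xgk,wldvz] add [fahwx,jlle,jmgwm] -> 14 lines: ptml psi jkyb rbx cub fahwx jlle jmgwm xvp cpdtq dshqf lsebr xkubg khdo
Final line 1: ptml

Answer: ptml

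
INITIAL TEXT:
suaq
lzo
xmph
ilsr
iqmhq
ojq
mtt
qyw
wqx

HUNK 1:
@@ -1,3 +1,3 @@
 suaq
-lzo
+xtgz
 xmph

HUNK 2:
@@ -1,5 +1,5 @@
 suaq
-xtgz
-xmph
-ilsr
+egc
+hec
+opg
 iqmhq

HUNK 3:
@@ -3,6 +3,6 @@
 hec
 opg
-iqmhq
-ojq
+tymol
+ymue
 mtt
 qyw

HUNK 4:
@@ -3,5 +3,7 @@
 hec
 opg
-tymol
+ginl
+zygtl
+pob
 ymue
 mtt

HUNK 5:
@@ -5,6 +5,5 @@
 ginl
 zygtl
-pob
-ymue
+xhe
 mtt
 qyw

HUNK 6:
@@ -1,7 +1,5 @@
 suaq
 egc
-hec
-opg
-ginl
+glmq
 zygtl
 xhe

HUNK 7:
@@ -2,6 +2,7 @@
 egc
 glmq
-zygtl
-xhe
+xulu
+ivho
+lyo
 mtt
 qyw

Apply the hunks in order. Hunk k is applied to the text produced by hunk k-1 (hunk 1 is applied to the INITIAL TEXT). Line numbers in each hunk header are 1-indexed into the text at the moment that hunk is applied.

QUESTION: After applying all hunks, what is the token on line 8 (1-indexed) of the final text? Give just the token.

Hunk 1: at line 1 remove [lzo] add [xtgz] -> 9 lines: suaq xtgz xmph ilsr iqmhq ojq mtt qyw wqx
Hunk 2: at line 1 remove [xtgz,xmph,ilsr] add [egc,hec,opg] -> 9 lines: suaq egc hec opg iqmhq ojq mtt qyw wqx
Hunk 3: at line 3 remove [iqmhq,ojq] add [tymol,ymue] -> 9 lines: suaq egc hec opg tymol ymue mtt qyw wqx
Hunk 4: at line 3 remove [tymol] add [ginl,zygtl,pob] -> 11 lines: suaq egc hec opg ginl zygtl pob ymue mtt qyw wqx
Hunk 5: at line 5 remove [pob,ymue] add [xhe] -> 10 lines: suaq egc hec opg ginl zygtl xhe mtt qyw wqx
Hunk 6: at line 1 remove [hec,opg,ginl] add [glmq] -> 8 lines: suaq egc glmq zygtl xhe mtt qyw wqx
Hunk 7: at line 2 remove [zygtl,xhe] add [xulu,ivho,lyo] -> 9 lines: suaq egc glmq xulu ivho lyo mtt qyw wqx
Final line 8: qyw

Answer: qyw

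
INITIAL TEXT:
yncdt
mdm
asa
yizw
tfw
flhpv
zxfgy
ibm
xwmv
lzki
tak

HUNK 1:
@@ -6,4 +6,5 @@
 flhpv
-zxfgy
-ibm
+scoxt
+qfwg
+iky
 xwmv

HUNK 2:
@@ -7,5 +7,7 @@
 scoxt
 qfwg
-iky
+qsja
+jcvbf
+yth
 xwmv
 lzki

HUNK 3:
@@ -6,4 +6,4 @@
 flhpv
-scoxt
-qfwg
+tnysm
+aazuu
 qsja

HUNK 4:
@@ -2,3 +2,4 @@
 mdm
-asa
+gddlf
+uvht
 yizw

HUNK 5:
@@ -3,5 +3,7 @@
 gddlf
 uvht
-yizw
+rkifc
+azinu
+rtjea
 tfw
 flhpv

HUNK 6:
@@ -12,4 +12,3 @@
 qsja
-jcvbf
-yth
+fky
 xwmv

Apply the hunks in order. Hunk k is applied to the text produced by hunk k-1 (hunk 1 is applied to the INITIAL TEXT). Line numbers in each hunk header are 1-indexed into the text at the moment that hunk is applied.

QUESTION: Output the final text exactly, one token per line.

Answer: yncdt
mdm
gddlf
uvht
rkifc
azinu
rtjea
tfw
flhpv
tnysm
aazuu
qsja
fky
xwmv
lzki
tak

Derivation:
Hunk 1: at line 6 remove [zxfgy,ibm] add [scoxt,qfwg,iky] -> 12 lines: yncdt mdm asa yizw tfw flhpv scoxt qfwg iky xwmv lzki tak
Hunk 2: at line 7 remove [iky] add [qsja,jcvbf,yth] -> 14 lines: yncdt mdm asa yizw tfw flhpv scoxt qfwg qsja jcvbf yth xwmv lzki tak
Hunk 3: at line 6 remove [scoxt,qfwg] add [tnysm,aazuu] -> 14 lines: yncdt mdm asa yizw tfw flhpv tnysm aazuu qsja jcvbf yth xwmv lzki tak
Hunk 4: at line 2 remove [asa] add [gddlf,uvht] -> 15 lines: yncdt mdm gddlf uvht yizw tfw flhpv tnysm aazuu qsja jcvbf yth xwmv lzki tak
Hunk 5: at line 3 remove [yizw] add [rkifc,azinu,rtjea] -> 17 lines: yncdt mdm gddlf uvht rkifc azinu rtjea tfw flhpv tnysm aazuu qsja jcvbf yth xwmv lzki tak
Hunk 6: at line 12 remove [jcvbf,yth] add [fky] -> 16 lines: yncdt mdm gddlf uvht rkifc azinu rtjea tfw flhpv tnysm aazuu qsja fky xwmv lzki tak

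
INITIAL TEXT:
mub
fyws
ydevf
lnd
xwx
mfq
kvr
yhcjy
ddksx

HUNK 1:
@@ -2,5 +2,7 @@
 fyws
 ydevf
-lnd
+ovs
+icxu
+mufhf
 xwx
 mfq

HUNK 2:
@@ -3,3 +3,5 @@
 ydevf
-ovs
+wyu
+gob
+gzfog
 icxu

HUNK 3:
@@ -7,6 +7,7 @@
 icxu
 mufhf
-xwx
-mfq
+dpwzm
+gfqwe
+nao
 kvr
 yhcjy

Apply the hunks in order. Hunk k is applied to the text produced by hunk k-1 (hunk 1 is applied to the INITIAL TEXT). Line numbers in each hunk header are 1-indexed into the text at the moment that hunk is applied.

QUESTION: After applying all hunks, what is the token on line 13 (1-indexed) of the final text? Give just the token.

Hunk 1: at line 2 remove [lnd] add [ovs,icxu,mufhf] -> 11 lines: mub fyws ydevf ovs icxu mufhf xwx mfq kvr yhcjy ddksx
Hunk 2: at line 3 remove [ovs] add [wyu,gob,gzfog] -> 13 lines: mub fyws ydevf wyu gob gzfog icxu mufhf xwx mfq kvr yhcjy ddksx
Hunk 3: at line 7 remove [xwx,mfq] add [dpwzm,gfqwe,nao] -> 14 lines: mub fyws ydevf wyu gob gzfog icxu mufhf dpwzm gfqwe nao kvr yhcjy ddksx
Final line 13: yhcjy

Answer: yhcjy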